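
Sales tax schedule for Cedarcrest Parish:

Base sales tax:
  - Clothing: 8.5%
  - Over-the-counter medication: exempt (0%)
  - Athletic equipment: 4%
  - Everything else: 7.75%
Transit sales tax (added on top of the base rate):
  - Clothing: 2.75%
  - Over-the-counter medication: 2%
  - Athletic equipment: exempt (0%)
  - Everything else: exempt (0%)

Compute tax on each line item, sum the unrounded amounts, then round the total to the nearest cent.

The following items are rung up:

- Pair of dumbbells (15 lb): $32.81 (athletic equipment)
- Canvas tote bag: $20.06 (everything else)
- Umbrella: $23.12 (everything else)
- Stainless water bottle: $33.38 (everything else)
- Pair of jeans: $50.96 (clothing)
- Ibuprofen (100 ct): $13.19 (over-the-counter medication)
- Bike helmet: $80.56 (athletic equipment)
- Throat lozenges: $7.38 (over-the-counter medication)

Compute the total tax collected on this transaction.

$16.61

Pair of dumbbells (15 lb) $32.81: athletic equipment → 4% + 0% transit = 4% → $1.3124
Canvas tote bag $20.06: everything else → 7.75% + 0% transit = 7.75% → $1.55465
Umbrella $23.12: everything else → 7.75% + 0% transit = 7.75% → $1.7918
Stainless water bottle $33.38: everything else → 7.75% + 0% transit = 7.75% → $2.58695
Pair of jeans $50.96: clothing → 8.5% + 2.75% transit = 11.25% → $5.733
Ibuprofen (100 ct) $13.19: over-the-counter medication → 0% + 2% transit = 2% → $0.2638
Bike helmet $80.56: athletic equipment → 4% + 0% transit = 4% → $3.2224
Throat lozenges $7.38: over-the-counter medication → 0% + 2% transit = 2% → $0.1476
Unrounded tax sum = $16.6126 → $16.61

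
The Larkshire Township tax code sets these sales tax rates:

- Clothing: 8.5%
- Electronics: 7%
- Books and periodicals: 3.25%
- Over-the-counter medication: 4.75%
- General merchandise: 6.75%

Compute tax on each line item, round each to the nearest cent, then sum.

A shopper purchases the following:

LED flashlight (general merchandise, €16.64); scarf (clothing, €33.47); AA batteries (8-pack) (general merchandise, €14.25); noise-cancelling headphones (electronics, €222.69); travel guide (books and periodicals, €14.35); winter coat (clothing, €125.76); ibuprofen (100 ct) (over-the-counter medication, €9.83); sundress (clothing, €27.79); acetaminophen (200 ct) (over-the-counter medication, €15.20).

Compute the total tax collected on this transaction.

LED flashlight €16.64: general merchandise → 6.75% → €1.12
Scarf €33.47: clothing → 8.5% → €2.84
AA batteries (8-pack) €14.25: general merchandise → 6.75% → €0.96
Noise-cancelling headphones €222.69: electronics → 7% → €15.59
Travel guide €14.35: books and periodicals → 3.25% → €0.47
Winter coat €125.76: clothing → 8.5% → €10.69
Ibuprofen (100 ct) €9.83: over-the-counter medication → 4.75% → €0.47
Sundress €27.79: clothing → 8.5% → €2.36
Acetaminophen (200 ct) €15.20: over-the-counter medication → 4.75% → €0.72
Total tax = €1.12 + €2.84 + €0.96 + €15.59 + €0.47 + €10.69 + €0.47 + €2.36 + €0.72 = €35.22

€35.22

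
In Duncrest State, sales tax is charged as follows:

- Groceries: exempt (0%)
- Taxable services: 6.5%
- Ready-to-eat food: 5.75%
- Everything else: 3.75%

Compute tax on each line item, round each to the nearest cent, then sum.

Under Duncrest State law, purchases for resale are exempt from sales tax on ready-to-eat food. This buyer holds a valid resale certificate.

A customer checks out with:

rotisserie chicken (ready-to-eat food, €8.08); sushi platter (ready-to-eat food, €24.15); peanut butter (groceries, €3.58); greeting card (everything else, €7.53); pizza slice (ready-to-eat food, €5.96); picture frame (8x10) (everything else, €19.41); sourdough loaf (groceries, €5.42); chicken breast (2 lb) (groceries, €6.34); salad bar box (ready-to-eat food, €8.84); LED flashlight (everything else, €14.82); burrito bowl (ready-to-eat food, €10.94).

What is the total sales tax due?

€1.57

Rotisserie chicken €8.08: ready-to-eat food, buyer-exempt → 0% → €0.00
Sushi platter €24.15: ready-to-eat food, buyer-exempt → 0% → €0.00
Peanut butter €3.58: groceries → 0% → €0.00
Greeting card €7.53: everything else → 3.75% → €0.28
Pizza slice €5.96: ready-to-eat food, buyer-exempt → 0% → €0.00
Picture frame (8x10) €19.41: everything else → 3.75% → €0.73
Sourdough loaf €5.42: groceries → 0% → €0.00
Chicken breast (2 lb) €6.34: groceries → 0% → €0.00
Salad bar box €8.84: ready-to-eat food, buyer-exempt → 0% → €0.00
LED flashlight €14.82: everything else → 3.75% → €0.56
Burrito bowl €10.94: ready-to-eat food, buyer-exempt → 0% → €0.00
Total tax = €0.28 + €0.73 + €0.56 = €1.57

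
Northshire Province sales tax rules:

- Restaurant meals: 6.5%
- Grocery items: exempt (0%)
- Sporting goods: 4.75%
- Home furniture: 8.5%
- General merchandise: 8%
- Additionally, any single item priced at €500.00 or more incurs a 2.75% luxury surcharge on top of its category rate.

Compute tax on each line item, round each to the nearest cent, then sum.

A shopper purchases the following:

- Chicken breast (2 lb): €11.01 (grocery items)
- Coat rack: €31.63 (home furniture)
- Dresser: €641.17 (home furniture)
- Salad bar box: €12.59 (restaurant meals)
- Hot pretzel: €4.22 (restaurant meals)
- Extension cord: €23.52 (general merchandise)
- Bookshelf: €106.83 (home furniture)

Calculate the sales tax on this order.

€86.87

Chicken breast (2 lb) €11.01: grocery items → 0% → €0.00
Coat rack €31.63: home furniture → 8.5% → €2.69
Dresser €641.17: home furniture → 8.5% + 2.75% surcharge = 11.25% → €72.13
Salad bar box €12.59: restaurant meals → 6.5% → €0.82
Hot pretzel €4.22: restaurant meals → 6.5% → €0.27
Extension cord €23.52: general merchandise → 8% → €1.88
Bookshelf €106.83: home furniture → 8.5% → €9.08
Total tax = €2.69 + €72.13 + €0.82 + €0.27 + €1.88 + €9.08 = €86.87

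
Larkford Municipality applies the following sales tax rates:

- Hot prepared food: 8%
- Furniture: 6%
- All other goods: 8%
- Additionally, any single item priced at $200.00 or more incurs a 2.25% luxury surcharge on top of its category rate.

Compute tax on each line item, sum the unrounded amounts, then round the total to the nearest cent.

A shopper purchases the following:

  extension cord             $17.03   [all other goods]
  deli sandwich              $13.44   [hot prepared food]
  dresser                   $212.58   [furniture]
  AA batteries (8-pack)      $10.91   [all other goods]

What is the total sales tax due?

Extension cord $17.03: all other goods → 8% → $1.3624
Deli sandwich $13.44: hot prepared food → 8% → $1.0752
Dresser $212.58: furniture → 6% + 2.25% surcharge = 8.25% → $17.53785
AA batteries (8-pack) $10.91: all other goods → 8% → $0.8728
Unrounded tax sum = $20.84825 → $20.85

$20.85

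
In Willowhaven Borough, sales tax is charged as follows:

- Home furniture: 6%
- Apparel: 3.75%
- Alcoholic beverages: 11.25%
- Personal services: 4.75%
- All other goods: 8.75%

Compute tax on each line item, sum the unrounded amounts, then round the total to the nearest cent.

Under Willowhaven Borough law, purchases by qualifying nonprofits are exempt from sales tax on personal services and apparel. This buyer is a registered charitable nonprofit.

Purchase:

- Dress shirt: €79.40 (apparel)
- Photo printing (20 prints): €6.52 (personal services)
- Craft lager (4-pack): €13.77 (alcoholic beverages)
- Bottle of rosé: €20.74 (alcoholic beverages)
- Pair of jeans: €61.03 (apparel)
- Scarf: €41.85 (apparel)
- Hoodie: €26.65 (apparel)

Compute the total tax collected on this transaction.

€3.88

Dress shirt €79.40: apparel, buyer-exempt → 0% → €0.00
Photo printing (20 prints) €6.52: personal services, buyer-exempt → 0% → €0.00
Craft lager (4-pack) €13.77: alcoholic beverages → 11.25% → €1.549125
Bottle of rosé €20.74: alcoholic beverages → 11.25% → €2.33325
Pair of jeans €61.03: apparel, buyer-exempt → 0% → €0.00
Scarf €41.85: apparel, buyer-exempt → 0% → €0.00
Hoodie €26.65: apparel, buyer-exempt → 0% → €0.00
Unrounded tax sum = €3.882375 → €3.88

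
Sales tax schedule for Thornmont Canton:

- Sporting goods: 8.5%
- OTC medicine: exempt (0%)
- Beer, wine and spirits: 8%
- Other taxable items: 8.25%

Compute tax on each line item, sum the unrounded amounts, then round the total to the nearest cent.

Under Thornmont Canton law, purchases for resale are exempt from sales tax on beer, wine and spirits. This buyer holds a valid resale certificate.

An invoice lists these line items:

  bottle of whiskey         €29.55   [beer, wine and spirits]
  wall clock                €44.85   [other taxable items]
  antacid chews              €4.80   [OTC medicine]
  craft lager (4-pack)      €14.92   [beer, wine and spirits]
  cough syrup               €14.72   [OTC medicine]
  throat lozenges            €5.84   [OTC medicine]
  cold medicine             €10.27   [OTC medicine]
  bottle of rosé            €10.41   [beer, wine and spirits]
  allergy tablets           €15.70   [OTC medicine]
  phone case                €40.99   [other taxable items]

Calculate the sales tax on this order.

Bottle of whiskey €29.55: beer, wine and spirits, buyer-exempt → 0% → €0.00
Wall clock €44.85: other taxable items → 8.25% → €3.700125
Antacid chews €4.80: OTC medicine → 0% → €0.00
Craft lager (4-pack) €14.92: beer, wine and spirits, buyer-exempt → 0% → €0.00
Cough syrup €14.72: OTC medicine → 0% → €0.00
Throat lozenges €5.84: OTC medicine → 0% → €0.00
Cold medicine €10.27: OTC medicine → 0% → €0.00
Bottle of rosé €10.41: beer, wine and spirits, buyer-exempt → 0% → €0.00
Allergy tablets €15.70: OTC medicine → 0% → €0.00
Phone case €40.99: other taxable items → 8.25% → €3.381675
Unrounded tax sum = €7.0818 → €7.08

€7.08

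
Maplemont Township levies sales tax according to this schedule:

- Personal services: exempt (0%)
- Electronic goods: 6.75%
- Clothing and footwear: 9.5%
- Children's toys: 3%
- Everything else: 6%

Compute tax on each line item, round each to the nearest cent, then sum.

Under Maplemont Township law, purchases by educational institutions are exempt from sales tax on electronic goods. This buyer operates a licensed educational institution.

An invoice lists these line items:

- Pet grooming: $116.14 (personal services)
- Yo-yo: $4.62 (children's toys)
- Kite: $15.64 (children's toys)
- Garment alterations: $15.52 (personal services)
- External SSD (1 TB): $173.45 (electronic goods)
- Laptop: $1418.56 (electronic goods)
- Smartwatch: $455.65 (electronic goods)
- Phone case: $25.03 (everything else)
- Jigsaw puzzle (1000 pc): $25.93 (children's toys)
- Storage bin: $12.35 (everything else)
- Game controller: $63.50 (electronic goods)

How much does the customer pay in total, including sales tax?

$2330.02

Pet grooming $116.14: personal services → 0% → $0.00
Yo-yo $4.62: children's toys → 3% → $0.14
Kite $15.64: children's toys → 3% → $0.47
Garment alterations $15.52: personal services → 0% → $0.00
External SSD (1 TB) $173.45: electronic goods, buyer-exempt → 0% → $0.00
Laptop $1418.56: electronic goods, buyer-exempt → 0% → $0.00
Smartwatch $455.65: electronic goods, buyer-exempt → 0% → $0.00
Phone case $25.03: everything else → 6% → $1.50
Jigsaw puzzle (1000 pc) $25.93: children's toys → 3% → $0.78
Storage bin $12.35: everything else → 6% → $0.74
Game controller $63.50: electronic goods, buyer-exempt → 0% → $0.00
Subtotal = $2326.39; tax = $3.63; total due = $2330.02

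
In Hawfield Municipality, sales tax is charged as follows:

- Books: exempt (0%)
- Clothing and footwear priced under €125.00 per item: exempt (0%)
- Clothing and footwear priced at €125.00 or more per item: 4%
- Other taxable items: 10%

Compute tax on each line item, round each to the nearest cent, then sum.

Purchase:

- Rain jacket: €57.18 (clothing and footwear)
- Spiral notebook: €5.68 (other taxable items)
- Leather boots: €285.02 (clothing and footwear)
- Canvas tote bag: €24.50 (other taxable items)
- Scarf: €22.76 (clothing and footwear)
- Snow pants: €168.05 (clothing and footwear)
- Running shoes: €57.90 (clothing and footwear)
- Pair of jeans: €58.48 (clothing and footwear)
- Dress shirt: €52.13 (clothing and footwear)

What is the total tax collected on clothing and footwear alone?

Rain jacket €57.18: clothing and footwear, under €125.00 → 0% → €0.00
Leather boots €285.02: clothing and footwear, €125.00 or more → 4% → €11.40
Scarf €22.76: clothing and footwear, under €125.00 → 0% → €0.00
Snow pants €168.05: clothing and footwear, €125.00 or more → 4% → €6.72
Running shoes €57.90: clothing and footwear, under €125.00 → 0% → €0.00
Pair of jeans €58.48: clothing and footwear, under €125.00 → 0% → €0.00
Dress shirt €52.13: clothing and footwear, under €125.00 → 0% → €0.00
Tax on clothing and footwear = €0.00 + €11.40 + €0.00 + €6.72 + €0.00 + €0.00 + €0.00 = €18.12

€18.12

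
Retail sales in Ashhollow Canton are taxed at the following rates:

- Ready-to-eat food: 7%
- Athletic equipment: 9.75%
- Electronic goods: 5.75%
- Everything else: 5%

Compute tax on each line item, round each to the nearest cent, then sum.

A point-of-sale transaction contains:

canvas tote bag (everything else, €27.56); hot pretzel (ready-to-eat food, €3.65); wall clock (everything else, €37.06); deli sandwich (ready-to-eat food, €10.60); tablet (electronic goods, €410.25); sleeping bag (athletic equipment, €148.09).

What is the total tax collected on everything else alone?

Canvas tote bag €27.56: everything else → 5% → €1.38
Wall clock €37.06: everything else → 5% → €1.85
Tax on everything else = €1.38 + €1.85 = €3.23

€3.23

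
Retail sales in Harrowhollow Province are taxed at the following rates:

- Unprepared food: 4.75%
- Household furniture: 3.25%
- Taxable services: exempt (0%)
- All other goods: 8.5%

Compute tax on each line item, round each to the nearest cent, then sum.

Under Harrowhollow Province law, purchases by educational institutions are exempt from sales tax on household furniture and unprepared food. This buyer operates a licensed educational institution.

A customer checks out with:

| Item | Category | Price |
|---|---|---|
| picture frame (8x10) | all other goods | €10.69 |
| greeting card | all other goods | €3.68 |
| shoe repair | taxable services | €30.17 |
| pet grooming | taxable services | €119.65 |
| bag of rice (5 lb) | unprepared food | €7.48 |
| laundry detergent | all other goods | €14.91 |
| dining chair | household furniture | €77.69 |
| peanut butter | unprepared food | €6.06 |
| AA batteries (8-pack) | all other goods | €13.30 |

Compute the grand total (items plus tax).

Picture frame (8x10) €10.69: all other goods → 8.5% → €0.91
Greeting card €3.68: all other goods → 8.5% → €0.31
Shoe repair €30.17: taxable services → 0% → €0.00
Pet grooming €119.65: taxable services → 0% → €0.00
Bag of rice (5 lb) €7.48: unprepared food, buyer-exempt → 0% → €0.00
Laundry detergent €14.91: all other goods → 8.5% → €1.27
Dining chair €77.69: household furniture, buyer-exempt → 0% → €0.00
Peanut butter €6.06: unprepared food, buyer-exempt → 0% → €0.00
AA batteries (8-pack) €13.30: all other goods → 8.5% → €1.13
Subtotal = €283.63; tax = €3.62; total due = €287.25

€287.25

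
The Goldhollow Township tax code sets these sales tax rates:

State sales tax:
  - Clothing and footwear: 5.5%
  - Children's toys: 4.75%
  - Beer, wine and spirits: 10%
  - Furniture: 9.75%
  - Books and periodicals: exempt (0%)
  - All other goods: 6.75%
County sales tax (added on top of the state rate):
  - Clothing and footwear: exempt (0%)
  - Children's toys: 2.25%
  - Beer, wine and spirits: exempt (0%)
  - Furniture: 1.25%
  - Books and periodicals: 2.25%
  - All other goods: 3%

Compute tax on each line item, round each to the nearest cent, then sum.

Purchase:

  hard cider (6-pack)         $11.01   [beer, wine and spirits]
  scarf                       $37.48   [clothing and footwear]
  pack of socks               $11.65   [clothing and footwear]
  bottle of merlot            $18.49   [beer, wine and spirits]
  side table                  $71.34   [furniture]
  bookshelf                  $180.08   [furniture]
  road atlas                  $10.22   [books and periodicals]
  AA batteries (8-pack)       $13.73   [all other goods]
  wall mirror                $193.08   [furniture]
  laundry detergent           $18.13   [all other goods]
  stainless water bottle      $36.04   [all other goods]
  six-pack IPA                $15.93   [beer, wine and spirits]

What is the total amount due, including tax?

$680.17

Hard cider (6-pack) $11.01: beer, wine and spirits → 10% + 0% county = 10% → $1.10
Scarf $37.48: clothing and footwear → 5.5% + 0% county = 5.5% → $2.06
Pack of socks $11.65: clothing and footwear → 5.5% + 0% county = 5.5% → $0.64
Bottle of merlot $18.49: beer, wine and spirits → 10% + 0% county = 10% → $1.85
Side table $71.34: furniture → 9.75% + 1.25% county = 11% → $7.85
Bookshelf $180.08: furniture → 9.75% + 1.25% county = 11% → $19.81
Road atlas $10.22: books and periodicals → 0% + 2.25% county = 2.25% → $0.23
AA batteries (8-pack) $13.73: all other goods → 6.75% + 3% county = 9.75% → $1.34
Wall mirror $193.08: furniture → 9.75% + 1.25% county = 11% → $21.24
Laundry detergent $18.13: all other goods → 6.75% + 3% county = 9.75% → $1.77
Stainless water bottle $36.04: all other goods → 6.75% + 3% county = 9.75% → $3.51
Six-pack IPA $15.93: beer, wine and spirits → 10% + 0% county = 10% → $1.59
Subtotal = $617.18; tax = $62.99; total due = $680.17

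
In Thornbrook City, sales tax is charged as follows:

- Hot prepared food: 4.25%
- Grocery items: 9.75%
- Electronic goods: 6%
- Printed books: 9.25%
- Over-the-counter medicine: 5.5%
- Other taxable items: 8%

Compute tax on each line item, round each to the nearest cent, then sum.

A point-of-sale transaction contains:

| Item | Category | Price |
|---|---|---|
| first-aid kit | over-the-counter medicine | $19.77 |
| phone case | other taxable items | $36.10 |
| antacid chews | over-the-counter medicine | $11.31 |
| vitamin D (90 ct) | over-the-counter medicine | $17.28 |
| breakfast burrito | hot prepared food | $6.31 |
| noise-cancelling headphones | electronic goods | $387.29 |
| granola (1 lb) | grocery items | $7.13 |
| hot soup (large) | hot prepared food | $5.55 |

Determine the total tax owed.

First-aid kit $19.77: over-the-counter medicine → 5.5% → $1.09
Phone case $36.10: other taxable items → 8% → $2.89
Antacid chews $11.31: over-the-counter medicine → 5.5% → $0.62
Vitamin D (90 ct) $17.28: over-the-counter medicine → 5.5% → $0.95
Breakfast burrito $6.31: hot prepared food → 4.25% → $0.27
Noise-cancelling headphones $387.29: electronic goods → 6% → $23.24
Granola (1 lb) $7.13: grocery items → 9.75% → $0.70
Hot soup (large) $5.55: hot prepared food → 4.25% → $0.24
Total tax = $1.09 + $2.89 + $0.62 + $0.95 + $0.27 + $23.24 + $0.70 + $0.24 = $30.00

$30.00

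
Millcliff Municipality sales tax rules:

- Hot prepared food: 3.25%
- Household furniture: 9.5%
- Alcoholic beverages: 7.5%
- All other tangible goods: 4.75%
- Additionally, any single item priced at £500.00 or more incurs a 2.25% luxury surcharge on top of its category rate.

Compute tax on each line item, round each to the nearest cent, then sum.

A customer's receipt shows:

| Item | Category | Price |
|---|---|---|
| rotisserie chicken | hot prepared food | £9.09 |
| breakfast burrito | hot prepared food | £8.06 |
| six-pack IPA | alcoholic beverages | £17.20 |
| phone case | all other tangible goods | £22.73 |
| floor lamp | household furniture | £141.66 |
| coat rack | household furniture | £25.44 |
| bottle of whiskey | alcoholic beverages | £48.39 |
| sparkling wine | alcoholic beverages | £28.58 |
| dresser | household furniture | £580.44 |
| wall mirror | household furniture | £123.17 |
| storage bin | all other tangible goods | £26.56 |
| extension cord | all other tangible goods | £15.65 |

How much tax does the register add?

£106.48

Rotisserie chicken £9.09: hot prepared food → 3.25% → £0.30
Breakfast burrito £8.06: hot prepared food → 3.25% → £0.26
Six-pack IPA £17.20: alcoholic beverages → 7.5% → £1.29
Phone case £22.73: all other tangible goods → 4.75% → £1.08
Floor lamp £141.66: household furniture → 9.5% → £13.46
Coat rack £25.44: household furniture → 9.5% → £2.42
Bottle of whiskey £48.39: alcoholic beverages → 7.5% → £3.63
Sparkling wine £28.58: alcoholic beverages → 7.5% → £2.14
Dresser £580.44: household furniture → 9.5% + 2.25% surcharge = 11.75% → £68.20
Wall mirror £123.17: household furniture → 9.5% → £11.70
Storage bin £26.56: all other tangible goods → 4.75% → £1.26
Extension cord £15.65: all other tangible goods → 4.75% → £0.74
Total tax = £0.30 + £0.26 + £1.29 + £1.08 + £13.46 + £2.42 + £3.63 + £2.14 + £68.20 + £11.70 + £1.26 + £0.74 = £106.48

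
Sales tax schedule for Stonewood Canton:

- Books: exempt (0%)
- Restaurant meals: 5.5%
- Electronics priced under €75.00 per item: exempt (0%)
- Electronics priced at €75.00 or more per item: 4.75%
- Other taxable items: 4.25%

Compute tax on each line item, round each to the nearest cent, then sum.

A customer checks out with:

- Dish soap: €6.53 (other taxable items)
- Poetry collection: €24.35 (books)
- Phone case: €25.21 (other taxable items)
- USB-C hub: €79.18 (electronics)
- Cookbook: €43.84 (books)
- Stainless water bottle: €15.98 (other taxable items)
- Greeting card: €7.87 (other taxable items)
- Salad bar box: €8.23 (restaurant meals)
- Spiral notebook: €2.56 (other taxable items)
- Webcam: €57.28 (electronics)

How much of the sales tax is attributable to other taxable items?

€2.47

Dish soap €6.53: other taxable items → 4.25% → €0.28
Phone case €25.21: other taxable items → 4.25% → €1.07
Stainless water bottle €15.98: other taxable items → 4.25% → €0.68
Greeting card €7.87: other taxable items → 4.25% → €0.33
Spiral notebook €2.56: other taxable items → 4.25% → €0.11
Tax on other taxable items = €0.28 + €1.07 + €0.68 + €0.33 + €0.11 = €2.47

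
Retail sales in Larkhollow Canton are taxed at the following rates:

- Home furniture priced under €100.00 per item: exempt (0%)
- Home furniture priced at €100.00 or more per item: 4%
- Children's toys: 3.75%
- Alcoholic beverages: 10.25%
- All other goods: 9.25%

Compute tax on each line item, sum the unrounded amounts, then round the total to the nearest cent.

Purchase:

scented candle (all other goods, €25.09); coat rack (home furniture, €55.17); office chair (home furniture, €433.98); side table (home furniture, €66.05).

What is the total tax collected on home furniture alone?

Coat rack €55.17: home furniture, under €100.00 → 0% → €0.00
Office chair €433.98: home furniture, €100.00 or more → 4% → €17.3592
Side table €66.05: home furniture, under €100.00 → 0% → €0.00
Tax on home furniture: unrounded sum = €17.3592 → €17.36

€17.36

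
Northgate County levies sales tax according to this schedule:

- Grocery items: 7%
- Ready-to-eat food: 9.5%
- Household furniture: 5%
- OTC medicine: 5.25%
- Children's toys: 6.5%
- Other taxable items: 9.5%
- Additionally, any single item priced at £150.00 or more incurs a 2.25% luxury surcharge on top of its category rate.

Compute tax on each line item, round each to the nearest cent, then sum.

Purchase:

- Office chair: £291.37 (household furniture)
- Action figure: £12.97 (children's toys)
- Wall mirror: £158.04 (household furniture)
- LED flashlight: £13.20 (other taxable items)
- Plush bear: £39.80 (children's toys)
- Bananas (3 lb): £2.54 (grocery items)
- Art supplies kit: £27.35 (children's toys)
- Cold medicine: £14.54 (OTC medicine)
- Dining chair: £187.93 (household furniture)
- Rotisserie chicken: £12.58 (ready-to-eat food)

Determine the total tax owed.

£54.80

Office chair £291.37: household furniture → 5% + 2.25% surcharge = 7.25% → £21.12
Action figure £12.97: children's toys → 6.5% → £0.84
Wall mirror £158.04: household furniture → 5% + 2.25% surcharge = 7.25% → £11.46
LED flashlight £13.20: other taxable items → 9.5% → £1.25
Plush bear £39.80: children's toys → 6.5% → £2.59
Bananas (3 lb) £2.54: grocery items → 7% → £0.18
Art supplies kit £27.35: children's toys → 6.5% → £1.78
Cold medicine £14.54: OTC medicine → 5.25% → £0.76
Dining chair £187.93: household furniture → 5% + 2.25% surcharge = 7.25% → £13.62
Rotisserie chicken £12.58: ready-to-eat food → 9.5% → £1.20
Total tax = £21.12 + £0.84 + £11.46 + £1.25 + £2.59 + £0.18 + £1.78 + £0.76 + £13.62 + £1.20 = £54.80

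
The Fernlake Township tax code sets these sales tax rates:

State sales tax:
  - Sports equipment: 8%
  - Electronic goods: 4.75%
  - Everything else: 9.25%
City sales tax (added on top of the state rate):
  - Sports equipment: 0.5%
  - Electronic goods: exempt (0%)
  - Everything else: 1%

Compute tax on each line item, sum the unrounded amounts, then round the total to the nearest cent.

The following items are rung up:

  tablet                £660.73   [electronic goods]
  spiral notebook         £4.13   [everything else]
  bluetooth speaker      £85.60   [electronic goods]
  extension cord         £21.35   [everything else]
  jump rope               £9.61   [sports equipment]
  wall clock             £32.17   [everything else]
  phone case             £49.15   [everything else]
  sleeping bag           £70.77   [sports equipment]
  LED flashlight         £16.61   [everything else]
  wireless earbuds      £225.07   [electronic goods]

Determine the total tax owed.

Tablet £660.73: electronic goods → 4.75% + 0% city = 4.75% → £31.384675
Spiral notebook £4.13: everything else → 9.25% + 1% city = 10.25% → £0.423325
Bluetooth speaker £85.60: electronic goods → 4.75% + 0% city = 4.75% → £4.066
Extension cord £21.35: everything else → 9.25% + 1% city = 10.25% → £2.188375
Jump rope £9.61: sports equipment → 8% + 0.5% city = 8.5% → £0.81685
Wall clock £32.17: everything else → 9.25% + 1% city = 10.25% → £3.297425
Phone case £49.15: everything else → 9.25% + 1% city = 10.25% → £5.037875
Sleeping bag £70.77: sports equipment → 8% + 0.5% city = 8.5% → £6.01545
LED flashlight £16.61: everything else → 9.25% + 1% city = 10.25% → £1.702525
Wireless earbuds £225.07: electronic goods → 4.75% + 0% city = 4.75% → £10.690825
Unrounded tax sum = £65.623325 → £65.62

£65.62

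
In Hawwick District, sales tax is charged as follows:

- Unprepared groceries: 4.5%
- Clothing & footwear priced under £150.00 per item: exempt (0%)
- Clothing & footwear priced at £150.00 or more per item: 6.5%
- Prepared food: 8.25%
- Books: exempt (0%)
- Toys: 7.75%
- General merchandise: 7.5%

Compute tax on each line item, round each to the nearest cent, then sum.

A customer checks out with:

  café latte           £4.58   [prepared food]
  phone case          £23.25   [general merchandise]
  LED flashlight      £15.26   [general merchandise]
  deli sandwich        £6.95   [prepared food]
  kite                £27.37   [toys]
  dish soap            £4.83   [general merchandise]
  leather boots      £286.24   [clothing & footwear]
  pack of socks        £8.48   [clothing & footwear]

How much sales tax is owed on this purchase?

£24.92

Café latte £4.58: prepared food → 8.25% → £0.38
Phone case £23.25: general merchandise → 7.5% → £1.74
LED flashlight £15.26: general merchandise → 7.5% → £1.14
Deli sandwich £6.95: prepared food → 8.25% → £0.57
Kite £27.37: toys → 7.75% → £2.12
Dish soap £4.83: general merchandise → 7.5% → £0.36
Leather boots £286.24: clothing & footwear, £150.00 or more → 6.5% → £18.61
Pack of socks £8.48: clothing & footwear, under £150.00 → 0% → £0.00
Total tax = £0.38 + £1.74 + £1.14 + £0.57 + £2.12 + £0.36 + £18.61 = £24.92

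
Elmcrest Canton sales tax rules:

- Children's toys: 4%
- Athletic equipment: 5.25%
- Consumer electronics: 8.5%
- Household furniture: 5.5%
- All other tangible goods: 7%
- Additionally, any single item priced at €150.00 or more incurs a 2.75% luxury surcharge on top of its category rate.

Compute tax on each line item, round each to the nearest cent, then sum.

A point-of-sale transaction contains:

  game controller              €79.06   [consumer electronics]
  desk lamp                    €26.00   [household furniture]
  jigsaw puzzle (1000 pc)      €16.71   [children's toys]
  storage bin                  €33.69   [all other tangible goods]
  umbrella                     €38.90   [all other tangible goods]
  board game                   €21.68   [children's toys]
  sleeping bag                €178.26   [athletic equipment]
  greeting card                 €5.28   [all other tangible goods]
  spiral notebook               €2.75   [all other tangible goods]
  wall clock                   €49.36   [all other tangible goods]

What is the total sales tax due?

Game controller €79.06: consumer electronics → 8.5% → €6.72
Desk lamp €26.00: household furniture → 5.5% → €1.43
Jigsaw puzzle (1000 pc) €16.71: children's toys → 4% → €0.67
Storage bin €33.69: all other tangible goods → 7% → €2.36
Umbrella €38.90: all other tangible goods → 7% → €2.72
Board game €21.68: children's toys → 4% → €0.87
Sleeping bag €178.26: athletic equipment → 5.25% + 2.75% surcharge = 8% → €14.26
Greeting card €5.28: all other tangible goods → 7% → €0.37
Spiral notebook €2.75: all other tangible goods → 7% → €0.19
Wall clock €49.36: all other tangible goods → 7% → €3.46
Total tax = €6.72 + €1.43 + €0.67 + €2.36 + €2.72 + €0.87 + €14.26 + €0.37 + €0.19 + €3.46 = €33.05

€33.05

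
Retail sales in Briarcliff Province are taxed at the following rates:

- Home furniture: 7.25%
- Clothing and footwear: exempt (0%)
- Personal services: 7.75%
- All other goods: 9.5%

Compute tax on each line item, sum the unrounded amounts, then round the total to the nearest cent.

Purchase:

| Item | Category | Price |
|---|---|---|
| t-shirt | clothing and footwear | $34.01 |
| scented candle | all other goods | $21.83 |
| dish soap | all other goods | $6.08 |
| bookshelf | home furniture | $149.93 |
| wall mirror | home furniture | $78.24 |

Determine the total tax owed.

$19.19

T-shirt $34.01: clothing and footwear → 0% → $0.00
Scented candle $21.83: all other goods → 9.5% → $2.07385
Dish soap $6.08: all other goods → 9.5% → $0.5776
Bookshelf $149.93: home furniture → 7.25% → $10.869925
Wall mirror $78.24: home furniture → 7.25% → $5.6724
Unrounded tax sum = $19.193775 → $19.19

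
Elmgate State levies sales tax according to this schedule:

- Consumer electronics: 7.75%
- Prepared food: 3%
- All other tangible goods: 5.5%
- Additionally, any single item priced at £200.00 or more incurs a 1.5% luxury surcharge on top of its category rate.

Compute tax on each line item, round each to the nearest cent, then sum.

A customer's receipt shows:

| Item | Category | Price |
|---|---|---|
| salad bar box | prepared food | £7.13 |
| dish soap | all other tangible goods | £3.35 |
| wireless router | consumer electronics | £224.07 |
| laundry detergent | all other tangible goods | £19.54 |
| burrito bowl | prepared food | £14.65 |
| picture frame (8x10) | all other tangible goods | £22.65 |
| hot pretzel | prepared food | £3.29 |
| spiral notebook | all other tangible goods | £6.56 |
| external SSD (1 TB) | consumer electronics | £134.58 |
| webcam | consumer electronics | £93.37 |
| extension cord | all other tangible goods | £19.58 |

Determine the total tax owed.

Salad bar box £7.13: prepared food → 3% → £0.21
Dish soap £3.35: all other tangible goods → 5.5% → £0.18
Wireless router £224.07: consumer electronics → 7.75% + 1.5% surcharge = 9.25% → £20.73
Laundry detergent £19.54: all other tangible goods → 5.5% → £1.07
Burrito bowl £14.65: prepared food → 3% → £0.44
Picture frame (8x10) £22.65: all other tangible goods → 5.5% → £1.25
Hot pretzel £3.29: prepared food → 3% → £0.10
Spiral notebook £6.56: all other tangible goods → 5.5% → £0.36
External SSD (1 TB) £134.58: consumer electronics → 7.75% → £10.43
Webcam £93.37: consumer electronics → 7.75% → £7.24
Extension cord £19.58: all other tangible goods → 5.5% → £1.08
Total tax = £0.21 + £0.18 + £20.73 + £1.07 + £0.44 + £1.25 + £0.10 + £0.36 + £10.43 + £7.24 + £1.08 = £43.09

£43.09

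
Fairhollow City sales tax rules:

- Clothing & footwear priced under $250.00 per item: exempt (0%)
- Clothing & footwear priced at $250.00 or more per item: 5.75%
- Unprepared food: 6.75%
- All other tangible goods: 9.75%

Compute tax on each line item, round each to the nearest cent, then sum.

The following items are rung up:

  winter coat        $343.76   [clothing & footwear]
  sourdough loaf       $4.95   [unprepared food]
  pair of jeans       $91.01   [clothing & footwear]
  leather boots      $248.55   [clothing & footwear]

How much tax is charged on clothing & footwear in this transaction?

Winter coat $343.76: clothing & footwear, $250.00 or more → 5.75% → $19.77
Pair of jeans $91.01: clothing & footwear, under $250.00 → 0% → $0.00
Leather boots $248.55: clothing & footwear, under $250.00 → 0% → $0.00
Tax on clothing & footwear = $19.77 + $0.00 + $0.00 = $19.77

$19.77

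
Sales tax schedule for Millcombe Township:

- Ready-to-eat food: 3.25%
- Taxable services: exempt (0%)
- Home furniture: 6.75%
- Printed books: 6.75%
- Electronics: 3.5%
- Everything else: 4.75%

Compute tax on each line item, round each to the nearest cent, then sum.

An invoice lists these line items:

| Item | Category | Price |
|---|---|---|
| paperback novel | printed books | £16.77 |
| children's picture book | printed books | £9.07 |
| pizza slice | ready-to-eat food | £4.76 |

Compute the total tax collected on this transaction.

£1.89

Paperback novel £16.77: printed books → 6.75% → £1.13
Children's picture book £9.07: printed books → 6.75% → £0.61
Pizza slice £4.76: ready-to-eat food → 3.25% → £0.15
Total tax = £1.13 + £0.61 + £0.15 = £1.89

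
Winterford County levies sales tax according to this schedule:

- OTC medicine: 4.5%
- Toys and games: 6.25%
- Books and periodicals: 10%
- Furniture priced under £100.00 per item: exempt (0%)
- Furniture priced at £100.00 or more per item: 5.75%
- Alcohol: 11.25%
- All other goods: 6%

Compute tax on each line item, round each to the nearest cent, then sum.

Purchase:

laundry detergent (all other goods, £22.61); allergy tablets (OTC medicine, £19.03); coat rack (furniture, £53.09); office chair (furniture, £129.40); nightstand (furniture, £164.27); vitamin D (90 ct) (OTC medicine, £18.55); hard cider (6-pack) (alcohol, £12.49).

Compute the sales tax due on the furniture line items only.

£16.89

Coat rack £53.09: furniture, under £100.00 → 0% → £0.00
Office chair £129.40: furniture, £100.00 or more → 5.75% → £7.44
Nightstand £164.27: furniture, £100.00 or more → 5.75% → £9.45
Tax on furniture = £0.00 + £7.44 + £9.45 = £16.89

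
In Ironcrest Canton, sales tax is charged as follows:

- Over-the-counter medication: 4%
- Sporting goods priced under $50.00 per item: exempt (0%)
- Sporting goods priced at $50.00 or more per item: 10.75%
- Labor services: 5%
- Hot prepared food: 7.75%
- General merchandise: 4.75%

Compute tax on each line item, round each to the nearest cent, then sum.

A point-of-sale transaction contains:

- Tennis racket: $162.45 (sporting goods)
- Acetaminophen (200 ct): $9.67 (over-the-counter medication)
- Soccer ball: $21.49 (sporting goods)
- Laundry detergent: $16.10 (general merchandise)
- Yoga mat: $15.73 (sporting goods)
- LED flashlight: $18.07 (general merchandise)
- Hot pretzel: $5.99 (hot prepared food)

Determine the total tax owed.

Tennis racket $162.45: sporting goods, $50.00 or more → 10.75% → $17.46
Acetaminophen (200 ct) $9.67: over-the-counter medication → 4% → $0.39
Soccer ball $21.49: sporting goods, under $50.00 → 0% → $0.00
Laundry detergent $16.10: general merchandise → 4.75% → $0.76
Yoga mat $15.73: sporting goods, under $50.00 → 0% → $0.00
LED flashlight $18.07: general merchandise → 4.75% → $0.86
Hot pretzel $5.99: hot prepared food → 7.75% → $0.46
Total tax = $17.46 + $0.39 + $0.76 + $0.86 + $0.46 = $19.93

$19.93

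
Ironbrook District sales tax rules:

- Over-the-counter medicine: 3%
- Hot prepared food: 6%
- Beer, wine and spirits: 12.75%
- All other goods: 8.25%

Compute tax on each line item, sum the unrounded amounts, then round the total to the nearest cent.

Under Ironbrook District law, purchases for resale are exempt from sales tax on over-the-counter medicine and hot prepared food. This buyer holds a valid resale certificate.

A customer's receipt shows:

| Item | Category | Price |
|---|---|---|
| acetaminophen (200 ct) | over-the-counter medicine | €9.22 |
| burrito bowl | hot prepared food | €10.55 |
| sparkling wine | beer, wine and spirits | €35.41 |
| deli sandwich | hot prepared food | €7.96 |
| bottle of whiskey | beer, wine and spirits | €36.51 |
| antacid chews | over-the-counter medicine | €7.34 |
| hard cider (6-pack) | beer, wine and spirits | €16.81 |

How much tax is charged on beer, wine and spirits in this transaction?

€11.31

Sparkling wine €35.41: beer, wine and spirits → 12.75% → €4.514775
Bottle of whiskey €36.51: beer, wine and spirits → 12.75% → €4.655025
Hard cider (6-pack) €16.81: beer, wine and spirits → 12.75% → €2.143275
Tax on beer, wine and spirits: unrounded sum = €11.313075 → €11.31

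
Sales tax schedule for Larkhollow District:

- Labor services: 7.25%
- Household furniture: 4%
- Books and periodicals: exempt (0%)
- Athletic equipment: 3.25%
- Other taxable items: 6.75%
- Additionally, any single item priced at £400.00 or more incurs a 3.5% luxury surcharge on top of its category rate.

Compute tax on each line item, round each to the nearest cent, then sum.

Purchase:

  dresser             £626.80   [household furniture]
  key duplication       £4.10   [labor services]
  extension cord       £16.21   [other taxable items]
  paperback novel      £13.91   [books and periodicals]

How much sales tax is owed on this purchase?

£48.40

Dresser £626.80: household furniture → 4% + 3.5% surcharge = 7.5% → £47.01
Key duplication £4.10: labor services → 7.25% → £0.30
Extension cord £16.21: other taxable items → 6.75% → £1.09
Paperback novel £13.91: books and periodicals → 0% → £0.00
Total tax = £47.01 + £0.30 + £1.09 = £48.40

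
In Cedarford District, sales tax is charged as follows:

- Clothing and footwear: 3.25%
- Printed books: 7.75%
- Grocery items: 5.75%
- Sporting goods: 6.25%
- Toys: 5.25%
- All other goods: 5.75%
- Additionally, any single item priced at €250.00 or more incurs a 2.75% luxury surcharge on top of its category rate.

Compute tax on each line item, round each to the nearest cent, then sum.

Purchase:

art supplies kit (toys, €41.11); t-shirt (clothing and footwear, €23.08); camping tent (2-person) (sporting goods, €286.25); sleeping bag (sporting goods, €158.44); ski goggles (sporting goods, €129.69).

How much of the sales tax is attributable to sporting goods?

€43.77

Camping tent (2-person) €286.25: sporting goods → 6.25% + 2.75% surcharge = 9% → €25.76
Sleeping bag €158.44: sporting goods → 6.25% → €9.90
Ski goggles €129.69: sporting goods → 6.25% → €8.11
Tax on sporting goods = €25.76 + €9.90 + €8.11 = €43.77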